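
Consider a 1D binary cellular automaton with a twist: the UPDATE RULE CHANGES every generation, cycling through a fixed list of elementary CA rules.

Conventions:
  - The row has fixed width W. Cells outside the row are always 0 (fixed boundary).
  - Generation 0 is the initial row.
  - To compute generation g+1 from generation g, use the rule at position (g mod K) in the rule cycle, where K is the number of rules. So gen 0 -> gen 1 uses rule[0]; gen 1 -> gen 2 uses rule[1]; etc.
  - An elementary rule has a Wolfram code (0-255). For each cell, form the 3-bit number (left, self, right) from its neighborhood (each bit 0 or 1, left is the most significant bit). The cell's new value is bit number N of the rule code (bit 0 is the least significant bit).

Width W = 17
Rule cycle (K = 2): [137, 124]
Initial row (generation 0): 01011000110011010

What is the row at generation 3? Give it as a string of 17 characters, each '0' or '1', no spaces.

Gen 0: 01011000110011010
Gen 1 (rule 137): 00010010100010000
Gen 2 (rule 124): 00011011110011000
Gen 3 (rule 137): 11010011100010011

Answer: 11010011100010011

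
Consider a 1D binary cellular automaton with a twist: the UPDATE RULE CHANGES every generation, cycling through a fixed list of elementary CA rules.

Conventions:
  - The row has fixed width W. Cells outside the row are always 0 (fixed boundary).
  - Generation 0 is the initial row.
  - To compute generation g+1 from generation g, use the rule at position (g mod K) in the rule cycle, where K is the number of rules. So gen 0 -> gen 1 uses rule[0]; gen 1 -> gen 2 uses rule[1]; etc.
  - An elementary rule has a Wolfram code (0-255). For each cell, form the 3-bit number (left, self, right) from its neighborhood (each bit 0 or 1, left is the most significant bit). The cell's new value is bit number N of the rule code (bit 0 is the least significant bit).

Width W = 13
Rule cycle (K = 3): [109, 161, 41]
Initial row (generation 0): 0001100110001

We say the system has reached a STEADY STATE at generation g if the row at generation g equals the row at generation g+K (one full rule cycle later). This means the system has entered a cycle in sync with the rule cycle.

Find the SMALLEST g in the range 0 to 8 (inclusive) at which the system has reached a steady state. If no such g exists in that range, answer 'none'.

Gen 0: 0001100110001
Gen 1 (rule 109): 1101100110101
Gen 2 (rule 161): 0010000001010
Gen 3 (rule 41): 1000111100100
Gen 4 (rule 109): 1010100100101
Gen 5 (rule 161): 0101000000010
Gen 6 (rule 41): 0010011111000
Gen 7 (rule 109): 1010010001011
Gen 8 (rule 161): 0100000100100
Gen 9 (rule 41): 0001110000001
Gen 10 (rule 109): 1101010111101
Gen 11 (rule 161): 0010101011010

Answer: none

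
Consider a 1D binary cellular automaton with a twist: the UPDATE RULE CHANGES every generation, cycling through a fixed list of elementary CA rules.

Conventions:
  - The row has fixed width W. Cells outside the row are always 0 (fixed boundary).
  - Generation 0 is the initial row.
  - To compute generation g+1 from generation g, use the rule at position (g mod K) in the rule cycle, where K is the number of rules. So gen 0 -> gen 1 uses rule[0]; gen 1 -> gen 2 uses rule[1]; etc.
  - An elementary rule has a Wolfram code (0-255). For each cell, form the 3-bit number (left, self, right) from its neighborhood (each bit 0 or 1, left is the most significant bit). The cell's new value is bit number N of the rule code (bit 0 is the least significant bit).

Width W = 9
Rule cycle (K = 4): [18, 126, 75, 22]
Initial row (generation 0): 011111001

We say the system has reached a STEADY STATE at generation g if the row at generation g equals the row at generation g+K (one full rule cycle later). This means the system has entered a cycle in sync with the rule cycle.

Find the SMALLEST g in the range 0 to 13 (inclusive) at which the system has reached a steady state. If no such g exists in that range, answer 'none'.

Gen 0: 011111001
Gen 1 (rule 18): 100000110
Gen 2 (rule 126): 110001111
Gen 3 (rule 75): 110111001
Gen 4 (rule 22): 000000111
Gen 5 (rule 18): 000001000
Gen 6 (rule 126): 000011100
Gen 7 (rule 75): 111110101
Gen 8 (rule 22): 000000101
Gen 9 (rule 18): 000001000
Gen 10 (rule 126): 000011100
Gen 11 (rule 75): 111110101
Gen 12 (rule 22): 000000101
Gen 13 (rule 18): 000001000
Gen 14 (rule 126): 000011100
Gen 15 (rule 75): 111110101
Gen 16 (rule 22): 000000101
Gen 17 (rule 18): 000001000

Answer: 5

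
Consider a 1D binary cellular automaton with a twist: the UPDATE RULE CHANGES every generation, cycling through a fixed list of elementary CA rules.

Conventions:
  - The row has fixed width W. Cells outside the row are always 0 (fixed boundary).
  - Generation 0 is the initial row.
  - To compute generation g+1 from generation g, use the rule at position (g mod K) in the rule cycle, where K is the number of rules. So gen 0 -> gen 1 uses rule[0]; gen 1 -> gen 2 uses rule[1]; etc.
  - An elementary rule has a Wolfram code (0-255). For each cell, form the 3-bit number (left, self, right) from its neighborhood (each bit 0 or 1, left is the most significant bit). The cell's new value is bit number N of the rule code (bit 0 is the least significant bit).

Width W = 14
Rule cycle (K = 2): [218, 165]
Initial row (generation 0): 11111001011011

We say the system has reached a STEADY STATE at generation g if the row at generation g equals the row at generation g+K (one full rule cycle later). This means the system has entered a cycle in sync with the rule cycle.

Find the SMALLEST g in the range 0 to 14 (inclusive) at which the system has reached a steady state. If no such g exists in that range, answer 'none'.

Answer: 5

Derivation:
Gen 0: 11111001011011
Gen 1 (rule 218): 11111110011011
Gen 2 (rule 165): 01111100000100
Gen 3 (rule 218): 11111110001010
Gen 4 (rule 165): 01111100101110
Gen 5 (rule 218): 11111111001111
Gen 6 (rule 165): 01111110000110
Gen 7 (rule 218): 11111111001111
Gen 8 (rule 165): 01111110000110
Gen 9 (rule 218): 11111111001111
Gen 10 (rule 165): 01111110000110
Gen 11 (rule 218): 11111111001111
Gen 12 (rule 165): 01111110000110
Gen 13 (rule 218): 11111111001111
Gen 14 (rule 165): 01111110000110
Gen 15 (rule 218): 11111111001111
Gen 16 (rule 165): 01111110000110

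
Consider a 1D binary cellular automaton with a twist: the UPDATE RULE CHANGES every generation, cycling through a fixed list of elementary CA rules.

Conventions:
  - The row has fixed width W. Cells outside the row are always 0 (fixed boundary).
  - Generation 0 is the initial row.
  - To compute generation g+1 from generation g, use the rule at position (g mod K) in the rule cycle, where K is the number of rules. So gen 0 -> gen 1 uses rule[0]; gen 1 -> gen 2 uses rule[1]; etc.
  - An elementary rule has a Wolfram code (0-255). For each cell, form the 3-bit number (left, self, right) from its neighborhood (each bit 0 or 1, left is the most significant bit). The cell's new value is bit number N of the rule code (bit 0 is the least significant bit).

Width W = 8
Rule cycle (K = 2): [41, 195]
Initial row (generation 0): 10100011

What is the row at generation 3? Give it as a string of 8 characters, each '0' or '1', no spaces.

Gen 0: 10100011
Gen 1 (rule 41): 01001010
Gen 2 (rule 195): 10010000
Gen 3 (rule 41): 00000111

Answer: 00000111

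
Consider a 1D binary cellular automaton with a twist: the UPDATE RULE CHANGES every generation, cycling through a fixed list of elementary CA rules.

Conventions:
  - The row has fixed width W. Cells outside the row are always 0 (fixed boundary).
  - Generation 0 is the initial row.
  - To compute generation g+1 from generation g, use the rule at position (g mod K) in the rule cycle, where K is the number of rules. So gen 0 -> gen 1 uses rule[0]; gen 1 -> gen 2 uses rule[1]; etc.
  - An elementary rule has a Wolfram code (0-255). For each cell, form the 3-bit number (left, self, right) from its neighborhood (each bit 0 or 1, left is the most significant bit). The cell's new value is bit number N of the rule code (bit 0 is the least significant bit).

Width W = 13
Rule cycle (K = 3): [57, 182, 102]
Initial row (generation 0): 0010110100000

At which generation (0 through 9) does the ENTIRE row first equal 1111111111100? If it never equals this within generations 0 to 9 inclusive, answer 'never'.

Gen 0: 0010110100000
Gen 1 (rule 57): 1001101011111
Gen 2 (rule 182): 1110011101110
Gen 3 (rule 102): 0010100110010
Gen 4 (rule 57): 1001010101001
Gen 5 (rule 182): 1111111111111
Gen 6 (rule 102): 0000000000001
Gen 7 (rule 57): 1111111111100
Gen 8 (rule 182): 0111111111010
Gen 9 (rule 102): 1000000001110

Answer: 7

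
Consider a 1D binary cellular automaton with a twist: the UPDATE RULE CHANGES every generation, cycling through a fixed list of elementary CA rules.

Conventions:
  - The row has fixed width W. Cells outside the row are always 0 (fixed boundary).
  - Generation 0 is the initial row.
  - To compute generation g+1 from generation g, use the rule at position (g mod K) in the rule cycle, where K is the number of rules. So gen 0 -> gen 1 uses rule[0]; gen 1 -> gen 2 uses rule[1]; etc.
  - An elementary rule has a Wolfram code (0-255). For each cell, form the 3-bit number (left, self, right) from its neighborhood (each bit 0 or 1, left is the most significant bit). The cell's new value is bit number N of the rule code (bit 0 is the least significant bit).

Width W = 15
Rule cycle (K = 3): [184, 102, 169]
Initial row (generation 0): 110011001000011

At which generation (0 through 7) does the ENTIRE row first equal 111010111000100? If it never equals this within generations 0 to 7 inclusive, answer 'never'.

Answer: 6

Derivation:
Gen 0: 110011001000011
Gen 1 (rule 184): 101010100100010
Gen 2 (rule 102): 111111101100110
Gen 3 (rule 169): 111111011000100
Gen 4 (rule 184): 111110110100010
Gen 5 (rule 102): 000011011100110
Gen 6 (rule 169): 111010111000100
Gen 7 (rule 184): 110101110100010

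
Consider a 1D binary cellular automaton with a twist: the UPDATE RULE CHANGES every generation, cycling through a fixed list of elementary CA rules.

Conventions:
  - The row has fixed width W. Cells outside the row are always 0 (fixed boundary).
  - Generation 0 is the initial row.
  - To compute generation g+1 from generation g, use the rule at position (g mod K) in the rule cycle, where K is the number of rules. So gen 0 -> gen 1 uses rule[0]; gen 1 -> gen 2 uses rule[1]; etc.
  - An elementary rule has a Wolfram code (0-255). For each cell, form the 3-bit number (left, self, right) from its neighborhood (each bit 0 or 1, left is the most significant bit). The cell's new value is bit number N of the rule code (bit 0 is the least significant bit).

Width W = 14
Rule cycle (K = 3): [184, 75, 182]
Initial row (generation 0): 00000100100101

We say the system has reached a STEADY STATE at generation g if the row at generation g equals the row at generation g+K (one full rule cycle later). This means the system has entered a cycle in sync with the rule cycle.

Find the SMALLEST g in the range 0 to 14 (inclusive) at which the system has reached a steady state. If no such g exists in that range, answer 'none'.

Answer: none

Derivation:
Gen 0: 00000100100101
Gen 1 (rule 184): 00000010010010
Gen 2 (rule 75): 11111100100100
Gen 3 (rule 182): 01111011111110
Gen 4 (rule 184): 01110111111101
Gen 5 (rule 75): 11010100000100
Gen 6 (rule 182): 00111110001110
Gen 7 (rule 184): 00111101001101
Gen 8 (rule 75): 11100100011100
Gen 9 (rule 182): 01011110101010
Gen 10 (rule 184): 00111101010101
Gen 11 (rule 75): 11100100000000
Gen 12 (rule 182): 01011110000000
Gen 13 (rule 184): 00111101000000
Gen 14 (rule 75): 11100100011111
Gen 15 (rule 182): 01011110101110
Gen 16 (rule 184): 00111101011101
Gen 17 (rule 75): 11100100010100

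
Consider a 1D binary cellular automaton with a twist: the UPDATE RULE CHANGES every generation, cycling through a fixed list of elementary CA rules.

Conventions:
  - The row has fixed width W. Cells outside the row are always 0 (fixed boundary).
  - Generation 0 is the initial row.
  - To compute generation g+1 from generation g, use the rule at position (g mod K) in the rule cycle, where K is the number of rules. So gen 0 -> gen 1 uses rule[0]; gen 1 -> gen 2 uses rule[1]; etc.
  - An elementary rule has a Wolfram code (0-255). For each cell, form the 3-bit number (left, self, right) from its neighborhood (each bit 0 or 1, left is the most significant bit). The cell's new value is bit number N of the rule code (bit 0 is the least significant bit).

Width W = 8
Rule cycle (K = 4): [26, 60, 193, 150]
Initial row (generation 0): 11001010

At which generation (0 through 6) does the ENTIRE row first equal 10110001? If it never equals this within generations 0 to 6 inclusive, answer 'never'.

Gen 0: 11001010
Gen 1 (rule 26): 10110001
Gen 2 (rule 60): 11101001
Gen 3 (rule 193): 01100000
Gen 4 (rule 150): 10010000
Gen 5 (rule 26): 01101000
Gen 6 (rule 60): 01011100

Answer: 1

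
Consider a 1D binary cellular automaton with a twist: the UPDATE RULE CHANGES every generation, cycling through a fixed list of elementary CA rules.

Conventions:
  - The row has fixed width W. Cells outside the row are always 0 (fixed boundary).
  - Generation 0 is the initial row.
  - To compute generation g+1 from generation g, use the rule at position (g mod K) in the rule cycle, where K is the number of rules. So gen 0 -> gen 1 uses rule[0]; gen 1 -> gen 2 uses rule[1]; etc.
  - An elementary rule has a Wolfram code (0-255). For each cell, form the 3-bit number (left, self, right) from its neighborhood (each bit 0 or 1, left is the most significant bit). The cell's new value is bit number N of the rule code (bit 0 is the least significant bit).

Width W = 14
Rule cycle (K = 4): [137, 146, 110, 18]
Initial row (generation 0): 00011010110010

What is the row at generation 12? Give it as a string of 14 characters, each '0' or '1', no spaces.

Gen 0: 00011010110010
Gen 1 (rule 137): 11010000100000
Gen 2 (rule 146): 00001001010000
Gen 3 (rule 110): 00011011110000
Gen 4 (rule 18): 00100000001000
Gen 5 (rule 137): 10001111100011
Gen 6 (rule 146): 01010111010100
Gen 7 (rule 110): 11111101111100
Gen 8 (rule 18): 00000000000010
Gen 9 (rule 137): 11111111111000
Gen 10 (rule 146): 01111111110100
Gen 11 (rule 110): 11000000011100
Gen 12 (rule 18): 00100000100010

Answer: 00100000100010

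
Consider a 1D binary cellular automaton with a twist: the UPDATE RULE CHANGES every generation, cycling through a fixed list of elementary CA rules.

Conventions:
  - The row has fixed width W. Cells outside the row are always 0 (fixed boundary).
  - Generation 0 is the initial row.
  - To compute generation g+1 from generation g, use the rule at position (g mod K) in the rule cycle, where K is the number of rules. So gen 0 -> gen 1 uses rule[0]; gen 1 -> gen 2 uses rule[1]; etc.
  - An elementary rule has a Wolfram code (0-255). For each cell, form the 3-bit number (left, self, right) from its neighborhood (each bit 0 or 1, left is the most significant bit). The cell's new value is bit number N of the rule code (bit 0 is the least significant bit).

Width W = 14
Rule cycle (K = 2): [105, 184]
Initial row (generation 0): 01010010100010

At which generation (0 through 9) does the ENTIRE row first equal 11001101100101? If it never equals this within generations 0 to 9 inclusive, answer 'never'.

Answer: never

Derivation:
Gen 0: 01010010100010
Gen 1 (rule 105): 00100001001000
Gen 2 (rule 184): 00010000100100
Gen 3 (rule 105): 11000110000001
Gen 4 (rule 184): 10100101000000
Gen 5 (rule 105): 01000010011111
Gen 6 (rule 184): 00100001011110
Gen 7 (rule 105): 10001100110010
Gen 8 (rule 184): 01001010101001
Gen 9 (rule 105): 00000101010000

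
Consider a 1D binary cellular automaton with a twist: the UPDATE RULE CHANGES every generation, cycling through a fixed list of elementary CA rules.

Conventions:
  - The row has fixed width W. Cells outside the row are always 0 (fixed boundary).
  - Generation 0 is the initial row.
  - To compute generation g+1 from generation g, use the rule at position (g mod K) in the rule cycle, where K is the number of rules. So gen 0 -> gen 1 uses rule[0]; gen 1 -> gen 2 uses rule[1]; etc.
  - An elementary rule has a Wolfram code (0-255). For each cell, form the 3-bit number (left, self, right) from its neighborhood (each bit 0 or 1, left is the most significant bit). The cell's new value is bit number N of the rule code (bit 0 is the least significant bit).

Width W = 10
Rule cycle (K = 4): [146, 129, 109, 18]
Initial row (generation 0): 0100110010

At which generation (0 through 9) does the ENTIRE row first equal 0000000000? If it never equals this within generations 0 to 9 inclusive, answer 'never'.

Answer: 2

Derivation:
Gen 0: 0100110010
Gen 1 (rule 146): 1011001101
Gen 2 (rule 129): 0000000000
Gen 3 (rule 109): 1111111111
Gen 4 (rule 18): 0000000000
Gen 5 (rule 146): 0000000000
Gen 6 (rule 129): 1111111111
Gen 7 (rule 109): 1000000001
Gen 8 (rule 18): 0100000010
Gen 9 (rule 146): 1010000101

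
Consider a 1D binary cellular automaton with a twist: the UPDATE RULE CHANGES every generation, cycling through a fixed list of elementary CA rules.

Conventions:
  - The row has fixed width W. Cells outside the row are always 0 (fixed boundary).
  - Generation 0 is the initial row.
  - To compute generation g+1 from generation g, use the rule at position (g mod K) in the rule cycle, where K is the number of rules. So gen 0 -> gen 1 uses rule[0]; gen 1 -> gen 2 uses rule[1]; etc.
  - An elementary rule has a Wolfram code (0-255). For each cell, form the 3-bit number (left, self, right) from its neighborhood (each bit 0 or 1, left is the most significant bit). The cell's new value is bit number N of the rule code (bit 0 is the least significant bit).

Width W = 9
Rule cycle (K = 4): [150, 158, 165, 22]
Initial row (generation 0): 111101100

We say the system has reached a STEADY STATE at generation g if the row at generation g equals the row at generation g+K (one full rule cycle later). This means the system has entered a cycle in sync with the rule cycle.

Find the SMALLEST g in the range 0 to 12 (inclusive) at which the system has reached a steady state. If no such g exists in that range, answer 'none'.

Answer: none

Derivation:
Gen 0: 111101100
Gen 1 (rule 150): 011000010
Gen 2 (rule 158): 110100111
Gen 3 (rule 165): 001100010
Gen 4 (rule 22): 010010111
Gen 5 (rule 150): 111110010
Gen 6 (rule 158): 111101111
Gen 7 (rule 165): 011010110
Gen 8 (rule 22): 100010001
Gen 9 (rule 150): 110111011
Gen 10 (rule 158): 100110010
Gen 11 (rule 165): 100000010
Gen 12 (rule 22): 110000111
Gen 13 (rule 150): 001001010
Gen 14 (rule 158): 011111011
Gen 15 (rule 165): 001110100
Gen 16 (rule 22): 010000110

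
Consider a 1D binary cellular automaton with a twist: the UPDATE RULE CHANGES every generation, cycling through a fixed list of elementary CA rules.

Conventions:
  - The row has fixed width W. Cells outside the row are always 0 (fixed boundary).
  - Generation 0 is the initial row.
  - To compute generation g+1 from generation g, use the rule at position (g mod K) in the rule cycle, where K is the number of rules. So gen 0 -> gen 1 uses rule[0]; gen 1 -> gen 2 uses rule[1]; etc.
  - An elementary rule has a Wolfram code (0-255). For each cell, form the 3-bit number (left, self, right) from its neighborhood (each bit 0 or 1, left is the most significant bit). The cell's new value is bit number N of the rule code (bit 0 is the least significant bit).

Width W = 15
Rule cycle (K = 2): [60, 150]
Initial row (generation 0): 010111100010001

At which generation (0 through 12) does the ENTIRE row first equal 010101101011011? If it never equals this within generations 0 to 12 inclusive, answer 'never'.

Answer: never

Derivation:
Gen 0: 010111100010001
Gen 1 (rule 60): 011100010011001
Gen 2 (rule 150): 101010111100111
Gen 3 (rule 60): 111111100010100
Gen 4 (rule 150): 011111010110110
Gen 5 (rule 60): 010000111101101
Gen 6 (rule 150): 111001011000001
Gen 7 (rule 60): 100101110100001
Gen 8 (rule 150): 111100100110011
Gen 9 (rule 60): 100010110101010
Gen 10 (rule 150): 110110000101011
Gen 11 (rule 60): 101101000111110
Gen 12 (rule 150): 100001101011101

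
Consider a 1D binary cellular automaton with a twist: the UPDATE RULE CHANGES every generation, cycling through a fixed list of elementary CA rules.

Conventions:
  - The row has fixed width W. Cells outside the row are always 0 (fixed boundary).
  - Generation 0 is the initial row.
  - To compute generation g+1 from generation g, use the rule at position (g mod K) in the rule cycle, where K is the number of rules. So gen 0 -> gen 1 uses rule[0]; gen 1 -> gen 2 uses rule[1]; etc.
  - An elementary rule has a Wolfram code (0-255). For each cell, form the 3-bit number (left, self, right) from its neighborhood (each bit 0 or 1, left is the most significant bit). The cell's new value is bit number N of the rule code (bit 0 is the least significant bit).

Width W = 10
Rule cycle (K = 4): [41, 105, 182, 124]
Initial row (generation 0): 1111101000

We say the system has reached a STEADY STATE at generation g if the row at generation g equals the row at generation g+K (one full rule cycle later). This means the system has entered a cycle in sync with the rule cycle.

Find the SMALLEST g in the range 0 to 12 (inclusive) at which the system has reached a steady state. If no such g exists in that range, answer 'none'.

Gen 0: 1111101000
Gen 1 (rule 41): 1000010011
Gen 2 (rule 105): 0011000011
Gen 3 (rule 182): 0100100100
Gen 4 (rule 124): 0110110110
Gen 5 (rule 41): 0101101100
Gen 6 (rule 105): 0011111101
Gen 7 (rule 182): 0101111011
Gen 8 (rule 124): 0111001111
Gen 9 (rule 41): 0100001000
Gen 10 (rule 105): 0001100011
Gen 11 (rule 182): 0010010100
Gen 12 (rule 124): 0011011110
Gen 13 (rule 41): 1010110000
Gen 14 (rule 105): 0101110111
Gen 15 (rule 182): 1110101010
Gen 16 (rule 124): 1011111111

Answer: none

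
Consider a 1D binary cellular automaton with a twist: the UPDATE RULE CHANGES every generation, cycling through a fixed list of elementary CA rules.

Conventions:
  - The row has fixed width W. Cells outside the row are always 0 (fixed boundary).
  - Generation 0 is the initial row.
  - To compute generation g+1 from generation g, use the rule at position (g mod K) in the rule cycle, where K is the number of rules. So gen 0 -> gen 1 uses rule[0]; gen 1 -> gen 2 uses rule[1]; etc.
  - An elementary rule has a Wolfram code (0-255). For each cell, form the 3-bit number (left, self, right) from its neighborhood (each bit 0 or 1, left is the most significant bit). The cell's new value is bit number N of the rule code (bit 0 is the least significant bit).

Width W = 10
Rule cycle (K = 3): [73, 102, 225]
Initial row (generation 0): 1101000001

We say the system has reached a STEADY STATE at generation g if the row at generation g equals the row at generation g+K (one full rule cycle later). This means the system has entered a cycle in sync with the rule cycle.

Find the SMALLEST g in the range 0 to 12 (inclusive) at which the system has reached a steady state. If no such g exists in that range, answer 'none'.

Gen 0: 1101000001
Gen 1 (rule 73): 1100011100
Gen 2 (rule 102): 0100100100
Gen 3 (rule 225): 0000000001
Gen 4 (rule 73): 1111111100
Gen 5 (rule 102): 0000000100
Gen 6 (rule 225): 1111110001
Gen 7 (rule 73): 1000010100
Gen 8 (rule 102): 1000111100
Gen 9 (rule 225): 0010011101
Gen 10 (rule 73): 1000010100
Gen 11 (rule 102): 1000111100
Gen 12 (rule 225): 0010011101
Gen 13 (rule 73): 1000010100
Gen 14 (rule 102): 1000111100
Gen 15 (rule 225): 0010011101

Answer: 7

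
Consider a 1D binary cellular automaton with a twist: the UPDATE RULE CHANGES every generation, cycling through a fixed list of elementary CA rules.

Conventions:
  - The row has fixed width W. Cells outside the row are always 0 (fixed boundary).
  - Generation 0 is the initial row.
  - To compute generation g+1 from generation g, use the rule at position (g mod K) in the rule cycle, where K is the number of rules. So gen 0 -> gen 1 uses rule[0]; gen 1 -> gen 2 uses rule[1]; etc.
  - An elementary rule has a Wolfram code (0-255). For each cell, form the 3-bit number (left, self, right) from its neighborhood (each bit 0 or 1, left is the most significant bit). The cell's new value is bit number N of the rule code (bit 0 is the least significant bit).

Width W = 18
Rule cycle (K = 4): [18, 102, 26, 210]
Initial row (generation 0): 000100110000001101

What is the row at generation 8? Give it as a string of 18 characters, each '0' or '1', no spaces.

Gen 0: 000100110000001101
Gen 1 (rule 18): 001011001000010000
Gen 2 (rule 102): 011101011000110000
Gen 3 (rule 26): 110000010101101000
Gen 4 (rule 210): 011000100000100100
Gen 5 (rule 18): 100101010001011010
Gen 6 (rule 102): 101111110011101110
Gen 7 (rule 26): 001000001110001001
Gen 8 (rule 210): 010100010111010110

Answer: 010100010111010110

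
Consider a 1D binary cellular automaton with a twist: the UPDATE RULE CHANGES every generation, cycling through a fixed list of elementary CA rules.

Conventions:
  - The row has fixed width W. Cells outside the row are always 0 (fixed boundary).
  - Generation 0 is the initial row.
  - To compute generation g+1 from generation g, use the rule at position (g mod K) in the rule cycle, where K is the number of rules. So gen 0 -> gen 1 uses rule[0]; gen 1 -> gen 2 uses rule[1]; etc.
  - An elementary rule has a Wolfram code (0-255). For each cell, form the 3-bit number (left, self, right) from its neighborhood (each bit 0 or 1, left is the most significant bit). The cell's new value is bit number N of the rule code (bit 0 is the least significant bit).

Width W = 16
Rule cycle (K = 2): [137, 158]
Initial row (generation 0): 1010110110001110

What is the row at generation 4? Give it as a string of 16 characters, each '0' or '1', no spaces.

Gen 0: 1010110110001110
Gen 1 (rule 137): 0000100100101100
Gen 2 (rule 158): 0001111111101010
Gen 3 (rule 137): 1101111111000000
Gen 4 (rule 158): 1001111110100000

Answer: 1001111110100000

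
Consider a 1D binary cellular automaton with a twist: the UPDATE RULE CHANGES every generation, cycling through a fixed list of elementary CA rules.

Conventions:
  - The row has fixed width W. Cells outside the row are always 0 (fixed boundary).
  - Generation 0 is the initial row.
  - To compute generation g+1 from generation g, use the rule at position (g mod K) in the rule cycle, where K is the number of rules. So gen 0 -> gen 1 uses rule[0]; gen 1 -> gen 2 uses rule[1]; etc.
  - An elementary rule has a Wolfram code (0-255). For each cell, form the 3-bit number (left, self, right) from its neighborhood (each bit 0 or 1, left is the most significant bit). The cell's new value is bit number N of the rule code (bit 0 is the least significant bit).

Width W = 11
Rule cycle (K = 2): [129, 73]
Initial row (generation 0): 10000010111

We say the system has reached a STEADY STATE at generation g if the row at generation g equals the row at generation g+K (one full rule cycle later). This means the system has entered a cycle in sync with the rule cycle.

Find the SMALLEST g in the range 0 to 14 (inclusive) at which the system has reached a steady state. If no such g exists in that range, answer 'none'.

Answer: none

Derivation:
Gen 0: 10000010111
Gen 1 (rule 129): 00111000010
Gen 2 (rule 73): 10101011000
Gen 3 (rule 129): 00000000011
Gen 4 (rule 73): 11111111011
Gen 5 (rule 129): 01111110000
Gen 6 (rule 73): 01000010111
Gen 7 (rule 129): 00011000010
Gen 8 (rule 73): 11011011000
Gen 9 (rule 129): 00000000011
Gen 10 (rule 73): 11111111011
Gen 11 (rule 129): 01111110000
Gen 12 (rule 73): 01000010111
Gen 13 (rule 129): 00011000010
Gen 14 (rule 73): 11011011000
Gen 15 (rule 129): 00000000011
Gen 16 (rule 73): 11111111011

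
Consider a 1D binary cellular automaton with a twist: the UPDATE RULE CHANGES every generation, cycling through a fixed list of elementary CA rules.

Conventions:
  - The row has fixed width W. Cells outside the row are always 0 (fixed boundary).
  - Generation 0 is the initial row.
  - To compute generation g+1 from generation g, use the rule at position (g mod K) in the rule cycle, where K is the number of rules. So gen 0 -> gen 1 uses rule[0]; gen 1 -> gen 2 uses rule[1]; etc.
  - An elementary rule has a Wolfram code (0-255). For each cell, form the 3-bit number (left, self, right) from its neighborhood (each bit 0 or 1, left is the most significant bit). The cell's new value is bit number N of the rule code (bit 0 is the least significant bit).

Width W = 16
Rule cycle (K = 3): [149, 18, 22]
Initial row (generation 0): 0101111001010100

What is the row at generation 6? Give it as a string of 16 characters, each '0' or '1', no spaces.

Gen 0: 0101111001010100
Gen 1 (rule 149): 0100110101010111
Gen 2 (rule 18): 1011000000000000
Gen 3 (rule 22): 1000100000000000
Gen 4 (rule 149): 1110111111111111
Gen 5 (rule 18): 0000000000000000
Gen 6 (rule 22): 0000000000000000

Answer: 0000000000000000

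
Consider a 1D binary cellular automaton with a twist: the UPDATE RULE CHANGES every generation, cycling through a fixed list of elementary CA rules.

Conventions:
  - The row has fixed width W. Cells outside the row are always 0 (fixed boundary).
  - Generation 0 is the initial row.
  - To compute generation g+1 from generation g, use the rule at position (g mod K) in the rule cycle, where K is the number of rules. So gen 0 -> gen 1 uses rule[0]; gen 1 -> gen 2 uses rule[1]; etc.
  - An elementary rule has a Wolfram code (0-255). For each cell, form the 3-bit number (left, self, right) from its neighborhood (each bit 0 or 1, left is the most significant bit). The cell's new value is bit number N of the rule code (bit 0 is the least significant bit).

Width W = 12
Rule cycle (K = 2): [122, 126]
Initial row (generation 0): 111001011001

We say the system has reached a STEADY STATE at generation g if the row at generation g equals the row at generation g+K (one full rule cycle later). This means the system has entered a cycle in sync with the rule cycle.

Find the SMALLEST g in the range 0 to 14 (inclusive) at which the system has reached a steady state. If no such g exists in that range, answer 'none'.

Answer: none

Derivation:
Gen 0: 111001011001
Gen 1 (rule 122): 101110111110
Gen 2 (rule 126): 111011100011
Gen 3 (rule 122): 101110110111
Gen 4 (rule 126): 111011111101
Gen 5 (rule 122): 101110000110
Gen 6 (rule 126): 111011001111
Gen 7 (rule 122): 101111111001
Gen 8 (rule 126): 111000001111
Gen 9 (rule 122): 101100011001
Gen 10 (rule 126): 111110111111
Gen 11 (rule 122): 100011100001
Gen 12 (rule 126): 110110110011
Gen 13 (rule 122): 111111111111
Gen 14 (rule 126): 100000000001
Gen 15 (rule 122): 010000000010
Gen 16 (rule 126): 111000000111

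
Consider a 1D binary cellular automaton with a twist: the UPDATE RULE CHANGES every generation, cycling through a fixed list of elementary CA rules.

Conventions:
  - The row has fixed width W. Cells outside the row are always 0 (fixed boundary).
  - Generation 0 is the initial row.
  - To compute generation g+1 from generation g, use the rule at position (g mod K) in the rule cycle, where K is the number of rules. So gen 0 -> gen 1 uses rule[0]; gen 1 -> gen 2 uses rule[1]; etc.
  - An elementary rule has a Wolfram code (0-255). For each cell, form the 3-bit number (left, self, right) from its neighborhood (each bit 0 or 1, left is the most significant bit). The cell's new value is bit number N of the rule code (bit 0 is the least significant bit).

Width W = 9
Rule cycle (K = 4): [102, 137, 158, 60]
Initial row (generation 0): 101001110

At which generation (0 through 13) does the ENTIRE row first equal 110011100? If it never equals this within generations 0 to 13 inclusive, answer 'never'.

Answer: 13

Derivation:
Gen 0: 101001110
Gen 1 (rule 102): 111010010
Gen 2 (rule 137): 110000000
Gen 3 (rule 158): 101000000
Gen 4 (rule 60): 111100000
Gen 5 (rule 102): 000100000
Gen 6 (rule 137): 110001111
Gen 7 (rule 158): 101011110
Gen 8 (rule 60): 111110001
Gen 9 (rule 102): 000010011
Gen 10 (rule 137): 111000010
Gen 11 (rule 158): 110100111
Gen 12 (rule 60): 101110100
Gen 13 (rule 102): 110011100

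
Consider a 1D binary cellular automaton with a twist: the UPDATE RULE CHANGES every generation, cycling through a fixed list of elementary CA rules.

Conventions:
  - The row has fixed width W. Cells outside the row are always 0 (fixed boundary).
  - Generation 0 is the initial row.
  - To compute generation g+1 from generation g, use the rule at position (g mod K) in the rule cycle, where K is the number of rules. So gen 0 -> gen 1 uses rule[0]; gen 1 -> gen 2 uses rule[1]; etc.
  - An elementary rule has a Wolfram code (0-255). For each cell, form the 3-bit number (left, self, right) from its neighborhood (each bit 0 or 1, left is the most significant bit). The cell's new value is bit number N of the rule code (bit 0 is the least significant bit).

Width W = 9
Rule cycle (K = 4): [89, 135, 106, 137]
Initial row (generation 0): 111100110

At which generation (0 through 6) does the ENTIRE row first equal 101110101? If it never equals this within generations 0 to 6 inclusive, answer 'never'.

Answer: never

Derivation:
Gen 0: 111100110
Gen 1 (rule 89): 100110111
Gen 2 (rule 135): 101000010
Gen 3 (rule 106): 010000100
Gen 4 (rule 137): 000110001
Gen 5 (rule 89): 110111100
Gen 6 (rule 135): 000011001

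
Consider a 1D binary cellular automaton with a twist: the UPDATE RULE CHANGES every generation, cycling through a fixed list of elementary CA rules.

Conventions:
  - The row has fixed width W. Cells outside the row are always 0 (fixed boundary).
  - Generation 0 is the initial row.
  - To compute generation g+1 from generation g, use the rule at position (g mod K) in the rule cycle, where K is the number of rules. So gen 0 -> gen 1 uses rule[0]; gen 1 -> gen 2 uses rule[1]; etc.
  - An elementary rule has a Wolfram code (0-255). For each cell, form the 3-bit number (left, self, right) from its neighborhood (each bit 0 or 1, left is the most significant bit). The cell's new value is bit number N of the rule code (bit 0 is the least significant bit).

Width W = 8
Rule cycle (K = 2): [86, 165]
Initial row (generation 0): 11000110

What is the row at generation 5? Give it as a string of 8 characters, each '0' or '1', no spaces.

Answer: 10110000

Derivation:
Gen 0: 11000110
Gen 1 (rule 86): 01101011
Gen 2 (rule 165): 00011100
Gen 3 (rule 86): 00100110
Gen 4 (rule 165): 10100000
Gen 5 (rule 86): 10110000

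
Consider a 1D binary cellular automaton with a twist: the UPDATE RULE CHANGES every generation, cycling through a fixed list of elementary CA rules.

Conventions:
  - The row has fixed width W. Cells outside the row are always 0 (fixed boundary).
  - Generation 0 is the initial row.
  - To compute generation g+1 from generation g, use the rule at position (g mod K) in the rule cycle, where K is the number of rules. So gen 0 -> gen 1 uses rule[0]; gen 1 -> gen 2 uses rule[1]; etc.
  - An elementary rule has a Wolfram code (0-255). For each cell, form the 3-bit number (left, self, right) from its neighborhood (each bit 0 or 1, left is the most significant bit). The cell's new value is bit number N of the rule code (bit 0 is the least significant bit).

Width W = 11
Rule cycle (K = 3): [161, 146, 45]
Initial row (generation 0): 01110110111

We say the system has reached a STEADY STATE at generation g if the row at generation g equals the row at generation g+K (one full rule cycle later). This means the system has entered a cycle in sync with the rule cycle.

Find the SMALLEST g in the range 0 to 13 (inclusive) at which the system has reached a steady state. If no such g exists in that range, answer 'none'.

Answer: 4

Derivation:
Gen 0: 01110110111
Gen 1 (rule 161): 00101001010
Gen 2 (rule 146): 01000110001
Gen 3 (rule 45): 01010100101
Gen 4 (rule 161): 00101000010
Gen 5 (rule 146): 01000100101
Gen 6 (rule 45): 01010100111
Gen 7 (rule 161): 00101000010
Gen 8 (rule 146): 01000100101
Gen 9 (rule 45): 01010100111
Gen 10 (rule 161): 00101000010
Gen 11 (rule 146): 01000100101
Gen 12 (rule 45): 01010100111
Gen 13 (rule 161): 00101000010
Gen 14 (rule 146): 01000100101
Gen 15 (rule 45): 01010100111
Gen 16 (rule 161): 00101000010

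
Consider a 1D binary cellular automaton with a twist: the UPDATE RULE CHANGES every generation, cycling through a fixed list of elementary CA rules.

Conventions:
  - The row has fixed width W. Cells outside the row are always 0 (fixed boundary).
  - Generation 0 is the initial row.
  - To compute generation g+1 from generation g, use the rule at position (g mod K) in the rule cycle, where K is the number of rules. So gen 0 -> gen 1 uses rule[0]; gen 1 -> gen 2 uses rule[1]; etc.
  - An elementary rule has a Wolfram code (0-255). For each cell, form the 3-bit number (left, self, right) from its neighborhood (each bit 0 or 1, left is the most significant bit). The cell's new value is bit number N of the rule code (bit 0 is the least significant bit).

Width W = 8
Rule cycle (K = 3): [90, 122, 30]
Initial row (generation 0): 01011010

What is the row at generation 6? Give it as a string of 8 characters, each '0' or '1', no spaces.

Answer: 10100101

Derivation:
Gen 0: 01011010
Gen 1 (rule 90): 10011001
Gen 2 (rule 122): 01111110
Gen 3 (rule 30): 11000001
Gen 4 (rule 90): 11100010
Gen 5 (rule 122): 10110101
Gen 6 (rule 30): 10100101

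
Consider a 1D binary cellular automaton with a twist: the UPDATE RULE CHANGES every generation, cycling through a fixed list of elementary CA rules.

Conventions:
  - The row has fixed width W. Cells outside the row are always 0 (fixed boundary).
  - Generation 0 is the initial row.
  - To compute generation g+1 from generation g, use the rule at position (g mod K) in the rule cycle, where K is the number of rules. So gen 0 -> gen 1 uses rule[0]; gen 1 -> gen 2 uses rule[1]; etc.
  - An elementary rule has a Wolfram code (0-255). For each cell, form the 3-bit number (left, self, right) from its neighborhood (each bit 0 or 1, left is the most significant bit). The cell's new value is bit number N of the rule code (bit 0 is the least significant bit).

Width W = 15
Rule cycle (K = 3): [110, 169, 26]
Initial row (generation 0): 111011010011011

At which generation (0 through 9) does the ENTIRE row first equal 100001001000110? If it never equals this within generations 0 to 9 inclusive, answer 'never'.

Gen 0: 111011010011011
Gen 1 (rule 110): 101111110111111
Gen 2 (rule 169): 011111101111110
Gen 3 (rule 26): 110000001000001
Gen 4 (rule 110): 110000011000011
Gen 5 (rule 169): 100111010011010
Gen 6 (rule 26): 011100001110001
Gen 7 (rule 110): 110100011010011
Gen 8 (rule 169): 101001010100010
Gen 9 (rule 26): 000110000010101

Answer: never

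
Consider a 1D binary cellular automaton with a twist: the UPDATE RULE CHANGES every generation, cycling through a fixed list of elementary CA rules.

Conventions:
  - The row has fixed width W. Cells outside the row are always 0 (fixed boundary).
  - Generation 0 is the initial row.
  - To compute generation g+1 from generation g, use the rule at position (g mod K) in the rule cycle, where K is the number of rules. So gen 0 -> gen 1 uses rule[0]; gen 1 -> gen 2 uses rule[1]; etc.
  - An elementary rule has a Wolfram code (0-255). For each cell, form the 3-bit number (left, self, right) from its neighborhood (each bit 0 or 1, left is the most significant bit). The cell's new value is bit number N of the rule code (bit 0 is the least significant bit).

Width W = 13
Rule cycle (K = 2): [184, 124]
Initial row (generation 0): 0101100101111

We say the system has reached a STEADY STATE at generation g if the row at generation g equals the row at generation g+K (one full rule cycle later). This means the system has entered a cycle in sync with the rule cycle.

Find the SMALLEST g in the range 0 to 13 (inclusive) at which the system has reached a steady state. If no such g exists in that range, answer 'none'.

Answer: none

Derivation:
Gen 0: 0101100101111
Gen 1 (rule 184): 0011010011110
Gen 2 (rule 124): 0011111010011
Gen 3 (rule 184): 0011110101010
Gen 4 (rule 124): 0010011111111
Gen 5 (rule 184): 0001011111110
Gen 6 (rule 124): 0001110000011
Gen 7 (rule 184): 0001101000010
Gen 8 (rule 124): 0001111100011
Gen 9 (rule 184): 0001111010010
Gen 10 (rule 124): 0001001111011
Gen 11 (rule 184): 0000101110110
Gen 12 (rule 124): 0000111011111
Gen 13 (rule 184): 0000110111110
Gen 14 (rule 124): 0000111100011
Gen 15 (rule 184): 0000111010010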